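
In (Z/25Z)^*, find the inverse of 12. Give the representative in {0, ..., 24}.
Apply the extended Euclidean algorithm to (25, 12), tracking rows (r, s, t) with s·25 + t·12 = r. Each division r_prev = q·r_cur + r_new produces the new row as (previous row) − q·(current row):
  row A: (25, 1, 0)   [1·25 + 0·12 = 25]
  row B: (12, 0, 1)   [0·25 + 1·12 = 12]
  25 = 2·12 + 1   → row C = row A − 2·row B = (1, 1, −2)   [check: 1·25 − 2·12 = 1]
  12 = 12·1 + 0   → remainder 0, stop. gcd = 1 (last nonzero row C).
The gcd is 1, so 12 is invertible mod 25. The last nonzero row gives 1·25 − 2·12 = 1, so t = −2. So 12^(−1) ≡ −2 ≡ 23 (mod 25). Verify: 12 · 23 = 276 ≡ 1 (mod 25). ✓

Final answer: 12^(−1) ≡ 23 (mod 25)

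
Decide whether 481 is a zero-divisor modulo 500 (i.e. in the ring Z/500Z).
gcd(481, 500) = 1, so 481 is a unit in Z/500Z (it has a multiplicative inverse). A unit cannot be a zero-divisor: if 481·b ≡ 0 then multiplying both sides by 481^(−1) gives b ≡ 0. So 481 is not a zero-divisor.

Final answer: NO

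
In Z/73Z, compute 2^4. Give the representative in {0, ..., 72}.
16

Use repeated squaring. Binary(4) = 100. Walk through the bits of the exponent 4 left-to-right: at each bit after the leading one, square the running value, then multiply by 2 if the bit is 1 (always reducing mod 73):
  bit 1 = 1 (leading): start with 2.
  bit 2 = 0: square 2^2 = 4 (mod 73).
  bit 3 = 0: square 4^2 = 16 (mod 73).
Final value: 2^4 ≡ 16 (mod 73).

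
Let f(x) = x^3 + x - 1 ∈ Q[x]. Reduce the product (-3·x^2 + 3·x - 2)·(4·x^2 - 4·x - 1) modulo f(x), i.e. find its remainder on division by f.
a · b ≡ -5·x^2 - 31·x + 26 (mod f(x))

First multiply in Q[x] without reducing: a · b = -12·x^4 + 24·x^3 - 17·x^2 + 5·x + 2. Now divide by f(x) = x^3 + x - 1, eliminating the leading term at each step:
  leading term -12·x^4: subtract (-12·x)·f(x) = -12·x^4 - 12·x^2 + 12·x, leaving 24·x^3 - 5·x^2 - 7·x + 2
  leading term 24·x^3: subtract (24)·f(x) = 24·x^3 + 24·x - 24, leaving -5·x^2 - 31·x + 26
The degree is now < 3, so this is the remainder. Hence a · b ≡ -5·x^2 - 31·x + 26 in Q[x]/(f).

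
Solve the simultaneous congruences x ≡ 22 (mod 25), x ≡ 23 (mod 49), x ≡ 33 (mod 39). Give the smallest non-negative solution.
The moduli 25, 49, 39 are pairwise coprime, so by the CRT there is a unique solution mod 25·49·39 = 47775.
Solve by successive substitution. Start with x ≡ 22 (mod 25).
  Combine with x ≡ 23 (mod 49): write x = 22 + 25·t and require 22 + 25·t ≡ 23 (mod 49), i.e. 25·t ≡ 23 − 22 ≡ 1 (mod 49). Since 25^(−1) ≡ 2 (mod 49), t ≡ 2·1 ≡ 2 (mod 49). So x ≡ 22 + 25·2 = 72 (mod 1225).
  Combine with x ≡ 33 (mod 39): write x = 72 + 1225·t and require 72 + 1225·t ≡ 33 (mod 39), i.e. 1225·t ≡ 33 − 72 ≡ 0 (mod 39). Since 1225^(−1) ≡ 22 (mod 39) (1225 ≡ 16 (mod 39)), t ≡ 22·0 ≡ 0 (mod 39). So x ≡ 72 + 1225·0 = 72 (mod 47775).
Unique solution in [0, 47775): x = 72.

Final answer: x ≡ 72 (mod 47775); the representative in [0, 47775) is 72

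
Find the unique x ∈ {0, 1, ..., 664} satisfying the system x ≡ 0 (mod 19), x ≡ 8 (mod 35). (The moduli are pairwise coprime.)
x ≡ 323 (mod 665); the representative in [0, 665) is 323

The moduli 19, 35 are pairwise coprime, so by the CRT there is a unique solution mod 19·35 = 665.
Solve by successive substitution. Start with x ≡ 0 (mod 19).
  Combine with x ≡ 8 (mod 35): write x = 19·t and require 19·t ≡ 8 (mod 35). Since 19^(−1) ≡ 24 (mod 35), t ≡ 24·8 ≡ 17 (mod 35). So x ≡ 19·17 = 323 (mod 665).
Unique solution in [0, 665): x = 323.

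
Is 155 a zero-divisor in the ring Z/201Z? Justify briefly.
NO

gcd(155, 201) = 1, so 155 is a unit in Z/201Z (it has a multiplicative inverse). A unit cannot be a zero-divisor: if 155·b ≡ 0 then multiplying both sides by 155^(−1) gives b ≡ 0. So 155 is not a zero-divisor.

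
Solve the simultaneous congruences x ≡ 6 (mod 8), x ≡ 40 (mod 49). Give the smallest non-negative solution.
The moduli 8, 49 are pairwise coprime, so by the CRT there is a unique solution mod 8·49 = 392.
Solve by successive substitution. Start with x ≡ 6 (mod 8).
  Combine with x ≡ 40 (mod 49): write x = 6 + 8·t and require 6 + 8·t ≡ 40 (mod 49), i.e. 8·t ≡ 40 − 6 ≡ 34 (mod 49). Since 8^(−1) ≡ 43 (mod 49), t ≡ 43·34 ≡ 41 (mod 49). So x ≡ 6 + 8·41 = 334 (mod 392).
Unique solution in [0, 392): x = 334.

Final answer: x ≡ 334 (mod 392); the representative in [0, 392) is 334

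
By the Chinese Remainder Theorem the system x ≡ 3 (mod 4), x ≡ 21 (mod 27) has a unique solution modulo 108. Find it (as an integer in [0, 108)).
The moduli 4, 27 are pairwise coprime, so by the CRT there is a unique solution mod 4·27 = 108.
Solve by successive substitution. Start with x ≡ 3 (mod 4).
  Combine with x ≡ 21 (mod 27): write x = 3 + 4·t and require 3 + 4·t ≡ 21 (mod 27), i.e. 4·t ≡ 21 − 3 ≡ 18 (mod 27). Since 4^(−1) ≡ 7 (mod 27), t ≡ 7·18 ≡ 18 (mod 27). So x ≡ 3 + 4·18 = 75 (mod 108).
Unique solution in [0, 108): x = 75.

Final answer: x ≡ 75 (mod 108); the representative in [0, 108) is 75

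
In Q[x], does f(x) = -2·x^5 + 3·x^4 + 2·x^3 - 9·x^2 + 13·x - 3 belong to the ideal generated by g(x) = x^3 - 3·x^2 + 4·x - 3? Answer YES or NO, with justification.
In Q[x] the ideal (g) consists of all multiples of g, so f ∈ (g) iff g | f, i.e. iff the remainder of f on division by g is 0. Divide f by g (g is monic, so eliminate the leading term of the running remainder at each step):
  leading term -2·x^5: subtract (-2·x^2)·g(x) = -2·x^5 + 6·x^4 - 8·x^3 + 6·x^2, leaving -3·x^4 + 10·x^3 - 15·x^2 + 13·x - 3
  leading term -3·x^4: subtract (-3·x)·g(x) = -3·x^4 + 9·x^3 - 12·x^2 + 9·x, leaving x^3 - 3·x^2 + 4·x - 3
  leading term x^3: subtract (1)·g(x) = x^3 - 3·x^2 + 4·x - 3, leaving 0
The remainder is 0, so f(x) = g(x) · h(x) with h(x) = -2·x^2 - 3·x + 1. Hence g | f, i.e. f ∈ (g).

Final answer: YES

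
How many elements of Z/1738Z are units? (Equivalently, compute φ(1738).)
An element a ∈ Z/1738Z is a unit iff gcd(a, 1738) = 1, so the number of units is φ(1738). φ is multiplicative, with φ(p^e) = p^e − p^(e−1). Factorise 1738 = 2 · 11 · 79. Then
  φ(1738) = (2 − 1) · (11 − 1) · (79 − 1) = 1 · 10 · 78 = 780.

Final answer: Z/1738Z has φ(1738) = 780 units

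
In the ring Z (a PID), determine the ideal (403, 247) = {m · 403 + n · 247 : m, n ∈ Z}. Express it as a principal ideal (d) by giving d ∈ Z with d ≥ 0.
In the PID Z, (a, b) is generated by gcd(a, b). Compute gcd(403, 247) with the extended Euclidean algorithm, tracking rows (r, s, t) with s·403 + t·247 = r:
  row A: (403, 1, 0)   [1·403 + 0·247 = 403]
  row B: (247, 0, 1)   [0·403 + 1·247 = 247]
  403 = 1·247 + 156   → row C = row A − 1·row B = (156, 1, −1)   [check: 1·403 − 1·247 = 156]
  247 = 1·156 + 91   → row D = row B − 1·row C = (91, −1, 2)   [check: −1·403 + 2·247 = 91]
  156 = 1·91 + 65   → row E = row C − 1·row D = (65, 2, −3)   [check: 2·403 − 3·247 = 65]
  91 = 1·65 + 26   → row F = row D − 1·row E = (26, −3, 5)   [check: −3·403 + 5·247 = 26]
  65 = 2·26 + 13   → row G = row E − 2·row F = (13, 8, −13)   [check: 8·403 − 13·247 = 13]
  26 = 2·13 + 0   → remainder 0, stop. gcd = 13 (last nonzero row G).
So gcd(403, 247) = 13, with Bézout identity 8·403 − 13·247 = 13. Containment (⊇): the Bézout identity exhibits 13 as an element of (403, 247), giving (13) ⊆ (403, 247). Containment (⊆): since 13 | 403 and 13 | 247 (403 = 13·31, 247 = 13·19), every Z-linear combination of 403 and 247 is divisible by 13, so (403, 247) ⊆ (13). Therefore (403, 247) = (13), d = 13.

Final answer: (403, 247) = (13); d = 13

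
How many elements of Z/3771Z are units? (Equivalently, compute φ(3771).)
Z/3771Z has φ(3771) = 2508 units

An element a ∈ Z/3771Z is a unit iff gcd(a, 3771) = 1, so the number of units is φ(3771). φ is multiplicative, with φ(p^e) = p^e − p^(e−1). Factorise 3771 = 3^2 · 419. Then
  φ(3771) = (3^2 − 3^1) · (419 − 1) = 6 · 418 = 2508.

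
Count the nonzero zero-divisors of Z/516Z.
Z/516Z has 347 nonzero zero-divisors

In Z/516Z each nonzero element is either a unit (gcd with 516 is 1) or a zero-divisor (gcd > 1). The number of units is φ(516): factorise 516 = 2^2 · 3 · 43, so φ(516) = (2^2 − 2^1) · (3 − 1) · (43 − 1) = 2 · 2 · 42 = 168. The nonzero elements number 516 − 1 = 515. Hence the nonzero zero-divisors number 515 − 168 = 347.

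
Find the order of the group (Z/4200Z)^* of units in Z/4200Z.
|(Z/4200Z)^*| = 960

(Z/4200Z)^* consists of the classes a with gcd(a, 4200) = 1, so its order is φ(4200). φ is multiplicative, with φ(p^e) = p^e − p^(e−1). Factorise 4200 = 2^3 · 3 · 5^2 · 7. Then
  φ(4200) = (2^3 − 2^2) · (3 − 1) · (5^2 − 5^1) · (7 − 1) = 4 · 2 · 20 · 6 = 960.
Thus |(Z/4200Z)^*| = 960.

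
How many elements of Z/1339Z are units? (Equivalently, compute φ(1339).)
Z/1339Z has φ(1339) = 1224 units

An element a ∈ Z/1339Z is a unit iff gcd(a, 1339) = 1, so the number of units is φ(1339). φ is multiplicative, with φ(p^e) = p^e − p^(e−1). Factorise 1339 = 13 · 103. Then
  φ(1339) = (13 − 1) · (103 − 1) = 12 · 102 = 1224.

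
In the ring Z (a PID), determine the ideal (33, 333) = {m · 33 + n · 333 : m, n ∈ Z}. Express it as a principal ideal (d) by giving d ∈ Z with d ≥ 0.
(33, 333) = (3); d = 3

In the PID Z, (a, b) is generated by gcd(a, b). Compute gcd(333, 33) with the extended Euclidean algorithm, tracking rows (r, s, t) with s·333 + t·33 = r:
  row A: (333, 1, 0)   [1·333 + 0·33 = 333]
  row B: (33, 0, 1)   [0·333 + 1·33 = 33]
  333 = 10·33 + 3   → row C = row A − 10·row B = (3, 1, −10)   [check: 1·333 − 10·33 = 3]
  33 = 11·3 + 0   → remainder 0, stop. gcd = 3 (last nonzero row C).
So gcd(33, 333) = 3, with Bézout identity 1·333 − 10·33 = 3. Containment (⊇): the Bézout identity exhibits 3 as an element of (33, 333), giving (3) ⊆ (33, 333). Containment (⊆): since 3 | 33 and 3 | 333 (33 = 3·11, 333 = 3·111), every Z-linear combination of 33 and 333 is divisible by 3, so (33, 333) ⊆ (3). Therefore (33, 333) = (3), d = 3.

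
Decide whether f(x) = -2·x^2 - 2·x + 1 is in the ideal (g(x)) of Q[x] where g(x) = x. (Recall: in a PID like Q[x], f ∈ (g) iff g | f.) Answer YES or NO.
In Q[x] the ideal (g) consists of all multiples of g, so f ∈ (g) iff g | f, i.e. iff the remainder of f on division by g is 0. Divide f by g (g is monic, so eliminate the leading term of the running remainder at each step):
  leading term -2·x^2: subtract (-2·x)·g(x) = -2·x^2, leaving 1 - 2·x
  leading term -2·x: subtract (-2)·g(x) = -2·x, leaving 1
The remainder r(x) = 1 ≠ 0 (and deg r < deg g), so g ∤ f, i.e. f ∉ (g).

Final answer: NO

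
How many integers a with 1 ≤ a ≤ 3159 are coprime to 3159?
1944

The number of a ∈ {1, ..., 3159} with gcd(a, 3159) = 1 is by definition Euler's totient φ(3159). φ is multiplicative, with φ(p^e) = p^e − p^(e−1). Factorise 3159 = 3^5 · 13. Then
  φ(3159) = (3^5 − 3^4) · (13 − 1) = 162 · 12 = 1944.
So there are 1944 such integers.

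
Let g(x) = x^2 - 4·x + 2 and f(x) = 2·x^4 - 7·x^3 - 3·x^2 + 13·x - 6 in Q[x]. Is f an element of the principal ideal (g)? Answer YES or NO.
NO

In Q[x] the ideal (g) consists of all multiples of g, so f ∈ (g) iff g | f, i.e. iff the remainder of f on division by g is 0. Divide f by g (g is monic, so eliminate the leading term of the running remainder at each step):
  leading term 2·x^4: subtract (2·x^2)·g(x) = 2·x^4 - 8·x^3 + 4·x^2, leaving x^3 - 7·x^2 + 13·x - 6
  leading term x^3: subtract (x)·g(x) = x^3 - 4·x^2 + 2·x, leaving -3·x^2 + 11·x - 6
  leading term -3·x^2: subtract (-3)·g(x) = -3·x^2 + 12·x - 6, leaving -x
The remainder r(x) = -x ≠ 0 (and deg r < deg g), so g ∤ f, i.e. f ∉ (g).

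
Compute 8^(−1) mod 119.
8^(−1) ≡ 15 (mod 119)

Apply the extended Euclidean algorithm to (119, 8), tracking rows (r, s, t) with s·119 + t·8 = r. Each division r_prev = q·r_cur + r_new produces the new row as (previous row) − q·(current row):
  row A: (119, 1, 0)   [1·119 + 0·8 = 119]
  row B: (8, 0, 1)   [0·119 + 1·8 = 8]
  119 = 14·8 + 7   → row C = row A − 14·row B = (7, 1, −14)   [check: 1·119 − 14·8 = 7]
  8 = 1·7 + 1   → row D = row B − 1·row C = (1, −1, 15)   [check: −1·119 + 15·8 = 1]
  7 = 7·1 + 0   → remainder 0, stop. gcd = 1 (last nonzero row D).
The gcd is 1, so 8 is invertible mod 119. The last nonzero row gives −1·119 + 15·8 = 1, so t = 15. So 8^(−1) ≡ 15 (mod 119). Verify: 8 · 15 = 120 ≡ 1 (mod 119). ✓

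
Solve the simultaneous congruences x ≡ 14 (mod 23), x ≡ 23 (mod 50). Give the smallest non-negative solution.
The moduli 23, 50 are pairwise coprime, so by the CRT there is a unique solution mod 23·50 = 1150.
Solve by successive substitution. Start with x ≡ 14 (mod 23).
  Combine with x ≡ 23 (mod 50): write x = 14 + 23·t and require 14 + 23·t ≡ 23 (mod 50), i.e. 23·t ≡ 23 − 14 ≡ 9 (mod 50). Since 23^(−1) ≡ 37 (mod 50), t ≡ 37·9 ≡ 33 (mod 50). So x ≡ 14 + 23·33 = 773 (mod 1150).
Unique solution in [0, 1150): x = 773.

Final answer: x ≡ 773 (mod 1150); the representative in [0, 1150) is 773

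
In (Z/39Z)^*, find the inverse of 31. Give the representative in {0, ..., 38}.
31^(−1) ≡ 34 (mod 39)

Apply the extended Euclidean algorithm to (39, 31), tracking rows (r, s, t) with s·39 + t·31 = r. Each division r_prev = q·r_cur + r_new produces the new row as (previous row) − q·(current row):
  row A: (39, 1, 0)   [1·39 + 0·31 = 39]
  row B: (31, 0, 1)   [0·39 + 1·31 = 31]
  39 = 1·31 + 8   → row C = row A − 1·row B = (8, 1, −1)   [check: 1·39 − 1·31 = 8]
  31 = 3·8 + 7   → row D = row B − 3·row C = (7, −3, 4)   [check: −3·39 + 4·31 = 7]
  8 = 1·7 + 1   → row E = row C − 1·row D = (1, 4, −5)   [check: 4·39 − 5·31 = 1]
  7 = 7·1 + 0   → remainder 0, stop. gcd = 1 (last nonzero row E).
The gcd is 1, so 31 is invertible mod 39. The last nonzero row gives 4·39 − 5·31 = 1, so t = −5. So 31^(−1) ≡ −5 ≡ 34 (mod 39). Verify: 31 · 34 = 1054 ≡ 1 (mod 39). ✓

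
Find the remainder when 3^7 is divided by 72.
Use repeated squaring. Binary(7) = 111. Walk through the bits of the exponent 7 left-to-right: at each bit after the leading one, square the running value, then multiply by 3 if the bit is 1 (always reducing mod 72):
  bit 1 = 1 (leading): start with 3.
  bit 2 = 1: square 3^2 = 9; bit is 1, so multiply 9·3 = 27 (mod 72).
  bit 3 = 1: square 27^2 = 729 ≡ 9; bit is 1, so multiply 9·3 = 27 (mod 72).
Final value: 3^7 ≡ 27 (mod 72).

Final answer: 27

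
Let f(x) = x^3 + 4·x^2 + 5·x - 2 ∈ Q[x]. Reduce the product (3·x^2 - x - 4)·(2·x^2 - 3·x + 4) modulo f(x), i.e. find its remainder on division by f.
First multiply in Q[x] without reducing: a · b = 6·x^4 - 11·x^3 + 7·x^2 + 8·x - 16. Now divide by f(x) = x^3 + 4·x^2 + 5·x - 2, eliminating the leading term at each step:
  leading term 6·x^4: subtract (6·x)·f(x) = 6·x^4 + 24·x^3 + 30·x^2 - 12·x, leaving -35·x^3 - 23·x^2 + 20·x - 16
  leading term -35·x^3: subtract (-35)·f(x) = -35·x^3 - 140·x^2 - 175·x + 70, leaving 117·x^2 + 195·x - 86
The degree is now < 3, so this is the remainder. Hence a · b ≡ 117·x^2 + 195·x - 86 in Q[x]/(f).

Final answer: a · b ≡ 117·x^2 + 195·x - 86 (mod f(x))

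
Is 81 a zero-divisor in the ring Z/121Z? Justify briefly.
gcd(81, 121) = 1, so 81 is a unit in Z/121Z (it has a multiplicative inverse). A unit cannot be a zero-divisor: if 81·b ≡ 0 then multiplying both sides by 81^(−1) gives b ≡ 0. So 81 is not a zero-divisor.

Final answer: NO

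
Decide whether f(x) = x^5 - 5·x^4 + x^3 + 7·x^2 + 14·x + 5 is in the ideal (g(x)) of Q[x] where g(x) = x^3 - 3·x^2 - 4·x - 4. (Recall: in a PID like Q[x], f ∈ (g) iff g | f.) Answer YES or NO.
NO

In Q[x] the ideal (g) consists of all multiples of g, so f ∈ (g) iff g | f, i.e. iff the remainder of f on division by g is 0. Divide f by g (g is monic, so eliminate the leading term of the running remainder at each step):
  leading term x^5: subtract (x^2)·g(x) = x^5 - 3·x^4 - 4·x^3 - 4·x^2, leaving -2·x^4 + 5·x^3 + 11·x^2 + 14·x + 5
  leading term -2·x^4: subtract (-2·x)·g(x) = -2·x^4 + 6·x^3 + 8·x^2 + 8·x, leaving -x^3 + 3·x^2 + 6·x + 5
  leading term -x^3: subtract (-1)·g(x) = -x^3 + 3·x^2 + 4·x + 4, leaving 2·x + 1
The remainder r(x) = 2·x + 1 ≠ 0 (and deg r < deg g), so g ∤ f, i.e. f ∉ (g).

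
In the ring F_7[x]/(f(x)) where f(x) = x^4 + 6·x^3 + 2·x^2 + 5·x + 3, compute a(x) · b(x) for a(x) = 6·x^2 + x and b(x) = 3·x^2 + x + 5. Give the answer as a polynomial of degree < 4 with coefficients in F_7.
Multiply as integer polynomials: a · b = 18·x^4 + 9·x^3 + 31·x^2 + 5·x. Reducing coefficients mod 7: a · b ≡ 4·x^4 + 2·x^3 + 3·x^2 + 5·x. Now divide by f(x) = x^4 + 6·x^3 + 2·x^2 + 5·x + 3 in F_7[x], eliminating the leading term at each step:
  leading term 4·x^4: subtract (4)·f(x) = 4·x^4 + 3·x^3 + x^2 + 6·x + 5, leaving 6·x^3 + 2·x^2 + 6·x + 2 (coefficients mod 7)
The degree is now < 4, so this is the remainder. Hence a · b ≡ 6·x^3 + 2·x^2 + 6·x + 2 in F_7[x]/(f).

Final answer: a · b ≡ 6·x^3 + 2·x^2 + 6·x + 2 (mod f(x))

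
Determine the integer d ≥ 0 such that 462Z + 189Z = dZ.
In the PID Z, (a, b) is generated by gcd(a, b). Compute gcd(462, 189) with the extended Euclidean algorithm, tracking rows (r, s, t) with s·462 + t·189 = r:
  row A: (462, 1, 0)   [1·462 + 0·189 = 462]
  row B: (189, 0, 1)   [0·462 + 1·189 = 189]
  462 = 2·189 + 84   → row C = row A − 2·row B = (84, 1, −2)   [check: 1·462 − 2·189 = 84]
  189 = 2·84 + 21   → row D = row B − 2·row C = (21, −2, 5)   [check: −2·462 + 5·189 = 21]
  84 = 4·21 + 0   → remainder 0, stop. gcd = 21 (last nonzero row D).
So gcd(462, 189) = 21, with Bézout identity −2·462 + 5·189 = 21. Containment (⊇): the Bézout identity exhibits 21 as an element of (462, 189), giving (21) ⊆ (462, 189). Containment (⊆): since 21 | 462 and 21 | 189 (462 = 21·22, 189 = 21·9), every Z-linear combination of 462 and 189 is divisible by 21, so (462, 189) ⊆ (21). Therefore (462, 189) = (21), d = 21.

Final answer: (462, 189) = (21); d = 21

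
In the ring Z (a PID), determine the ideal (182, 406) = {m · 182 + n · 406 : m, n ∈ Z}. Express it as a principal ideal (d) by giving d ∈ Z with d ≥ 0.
In the PID Z, (a, b) is generated by gcd(a, b). Compute gcd(406, 182) with the extended Euclidean algorithm, tracking rows (r, s, t) with s·406 + t·182 = r:
  row A: (406, 1, 0)   [1·406 + 0·182 = 406]
  row B: (182, 0, 1)   [0·406 + 1·182 = 182]
  406 = 2·182 + 42   → row C = row A − 2·row B = (42, 1, −2)   [check: 1·406 − 2·182 = 42]
  182 = 4·42 + 14   → row D = row B − 4·row C = (14, −4, 9)   [check: −4·406 + 9·182 = 14]
  42 = 3·14 + 0   → remainder 0, stop. gcd = 14 (last nonzero row D).
So gcd(182, 406) = 14, with Bézout identity −4·406 + 9·182 = 14. Containment (⊇): the Bézout identity exhibits 14 as an element of (182, 406), giving (14) ⊆ (182, 406). Containment (⊆): since 14 | 182 and 14 | 406 (182 = 14·13, 406 = 14·29), every Z-linear combination of 182 and 406 is divisible by 14, so (182, 406) ⊆ (14). Therefore (182, 406) = (14), d = 14.

Final answer: (182, 406) = (14); d = 14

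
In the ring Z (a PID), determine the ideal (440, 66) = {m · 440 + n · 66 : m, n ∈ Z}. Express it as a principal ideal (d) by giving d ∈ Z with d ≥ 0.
(440, 66) = (22); d = 22

In the PID Z, (a, b) is generated by gcd(a, b). Compute gcd(440, 66) with the extended Euclidean algorithm, tracking rows (r, s, t) with s·440 + t·66 = r:
  row A: (440, 1, 0)   [1·440 + 0·66 = 440]
  row B: (66, 0, 1)   [0·440 + 1·66 = 66]
  440 = 6·66 + 44   → row C = row A − 6·row B = (44, 1, −6)   [check: 1·440 − 6·66 = 44]
  66 = 1·44 + 22   → row D = row B − 1·row C = (22, −1, 7)   [check: −1·440 + 7·66 = 22]
  44 = 2·22 + 0   → remainder 0, stop. gcd = 22 (last nonzero row D).
So gcd(440, 66) = 22, with Bézout identity −1·440 + 7·66 = 22. Containment (⊇): the Bézout identity exhibits 22 as an element of (440, 66), giving (22) ⊆ (440, 66). Containment (⊆): since 22 | 440 and 22 | 66 (440 = 22·20, 66 = 22·3), every Z-linear combination of 440 and 66 is divisible by 22, so (440, 66) ⊆ (22). Therefore (440, 66) = (22), d = 22.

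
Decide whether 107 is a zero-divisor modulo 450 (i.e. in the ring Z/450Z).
NO

gcd(107, 450) = 1, so 107 is a unit in Z/450Z (it has a multiplicative inverse). A unit cannot be a zero-divisor: if 107·b ≡ 0 then multiplying both sides by 107^(−1) gives b ≡ 0. So 107 is not a zero-divisor.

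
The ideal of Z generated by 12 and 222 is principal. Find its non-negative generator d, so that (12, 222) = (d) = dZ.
(12, 222) = (6); d = 6

In the PID Z, (a, b) is generated by gcd(a, b). Compute gcd(222, 12) with the extended Euclidean algorithm, tracking rows (r, s, t) with s·222 + t·12 = r:
  row A: (222, 1, 0)   [1·222 + 0·12 = 222]
  row B: (12, 0, 1)   [0·222 + 1·12 = 12]
  222 = 18·12 + 6   → row C = row A − 18·row B = (6, 1, −18)   [check: 1·222 − 18·12 = 6]
  12 = 2·6 + 0   → remainder 0, stop. gcd = 6 (last nonzero row C).
So gcd(12, 222) = 6, with Bézout identity 1·222 − 18·12 = 6. Containment (⊇): the Bézout identity exhibits 6 as an element of (12, 222), giving (6) ⊆ (12, 222). Containment (⊆): since 6 | 12 and 6 | 222 (12 = 6·2, 222 = 6·37), every Z-linear combination of 12 and 222 is divisible by 6, so (12, 222) ⊆ (6). Therefore (12, 222) = (6), d = 6.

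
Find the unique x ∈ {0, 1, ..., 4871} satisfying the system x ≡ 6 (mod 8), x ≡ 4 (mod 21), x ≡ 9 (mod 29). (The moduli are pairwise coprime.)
The moduli 8, 21, 29 are pairwise coprime, so by the CRT there is a unique solution mod 8·21·29 = 4872.
Solve by successive substitution. Start with x ≡ 6 (mod 8).
  Combine with x ≡ 4 (mod 21): write x = 6 + 8·t and require 6 + 8·t ≡ 4 (mod 21), i.e. 8·t ≡ 4 − 6 ≡ 19 (mod 21). Since 8^(−1) ≡ 8 (mod 21), t ≡ 8·19 ≡ 5 (mod 21). So x ≡ 6 + 8·5 = 46 (mod 168).
  Combine with x ≡ 9 (mod 29): write x = 46 + 168·t and require 46 + 168·t ≡ 9 (mod 29), i.e. 168·t ≡ 9 − 46 ≡ 21 (mod 29). Since 168^(−1) ≡ 24 (mod 29) (168 ≡ 23 (mod 29)), t ≡ 24·21 ≡ 11 (mod 29). So x ≡ 46 + 168·11 = 1894 (mod 4872).
Unique solution in [0, 4872): x = 1894.

Final answer: x ≡ 1894 (mod 4872); the representative in [0, 4872) is 1894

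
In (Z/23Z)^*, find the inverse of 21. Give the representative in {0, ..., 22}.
Apply the extended Euclidean algorithm to (23, 21), tracking rows (r, s, t) with s·23 + t·21 = r. Each division r_prev = q·r_cur + r_new produces the new row as (previous row) − q·(current row):
  row A: (23, 1, 0)   [1·23 + 0·21 = 23]
  row B: (21, 0, 1)   [0·23 + 1·21 = 21]
  23 = 1·21 + 2   → row C = row A − 1·row B = (2, 1, −1)   [check: 1·23 − 1·21 = 2]
  21 = 10·2 + 1   → row D = row B − 10·row C = (1, −10, 11)   [check: −10·23 + 11·21 = 1]
  2 = 2·1 + 0   → remainder 0, stop. gcd = 1 (last nonzero row D).
The gcd is 1, so 21 is invertible mod 23. The last nonzero row gives −10·23 + 11·21 = 1, so t = 11. So 21^(−1) ≡ 11 (mod 23). Verify: 21 · 11 = 231 ≡ 1 (mod 23). ✓

Final answer: 21^(−1) ≡ 11 (mod 23)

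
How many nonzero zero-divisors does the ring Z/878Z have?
Z/878Z has 439 nonzero zero-divisors

In Z/878Z each nonzero element is either a unit (gcd with 878 is 1) or a zero-divisor (gcd > 1). The number of units is φ(878): factorise 878 = 2 · 439, so φ(878) = (2 − 1) · (439 − 1) = 1 · 438 = 438. The nonzero elements number 878 − 1 = 877. Hence the nonzero zero-divisors number 877 − 438 = 439.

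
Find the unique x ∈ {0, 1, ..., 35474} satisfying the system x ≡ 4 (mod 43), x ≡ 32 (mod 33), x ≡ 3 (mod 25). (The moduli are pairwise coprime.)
x ≡ 27653 (mod 35475); the representative in [0, 35475) is 27653

The moduli 43, 33, 25 are pairwise coprime, so by the CRT there is a unique solution mod 43·33·25 = 35475.
Solve by successive substitution. Start with x ≡ 4 (mod 43).
  Combine with x ≡ 32 (mod 33): write x = 4 + 43·t and require 4 + 43·t ≡ 32 (mod 33), i.e. 43·t ≡ 32 − 4 ≡ 28 (mod 33). Since 43^(−1) ≡ 10 (mod 33) (43 ≡ 10 (mod 33)), t ≡ 10·28 ≡ 16 (mod 33). So x ≡ 4 + 43·16 = 692 (mod 1419).
  Combine with x ≡ 3 (mod 25): write x = 692 + 1419·t and require 692 + 1419·t ≡ 3 (mod 25), i.e. 1419·t ≡ 3 − 692 ≡ 11 (mod 25). Since 1419^(−1) ≡ 4 (mod 25) (1419 ≡ 19 (mod 25)), t ≡ 4·11 ≡ 19 (mod 25). So x ≡ 692 + 1419·19 = 27653 (mod 35475).
Unique solution in [0, 35475): x = 27653.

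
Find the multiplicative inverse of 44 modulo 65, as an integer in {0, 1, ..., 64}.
44^(−1) ≡ 34 (mod 65)

Apply the extended Euclidean algorithm to (65, 44), tracking rows (r, s, t) with s·65 + t·44 = r. Each division r_prev = q·r_cur + r_new produces the new row as (previous row) − q·(current row):
  row A: (65, 1, 0)   [1·65 + 0·44 = 65]
  row B: (44, 0, 1)   [0·65 + 1·44 = 44]
  65 = 1·44 + 21   → row C = row A − 1·row B = (21, 1, −1)   [check: 1·65 − 1·44 = 21]
  44 = 2·21 + 2   → row D = row B − 2·row C = (2, −2, 3)   [check: −2·65 + 3·44 = 2]
  21 = 10·2 + 1   → row E = row C − 10·row D = (1, 21, −31)   [check: 21·65 − 31·44 = 1]
  2 = 2·1 + 0   → remainder 0, stop. gcd = 1 (last nonzero row E).
The gcd is 1, so 44 is invertible mod 65. The last nonzero row gives 21·65 − 31·44 = 1, so t = −31. So 44^(−1) ≡ −31 ≡ 34 (mod 65). Verify: 44 · 34 = 1496 ≡ 1 (mod 65). ✓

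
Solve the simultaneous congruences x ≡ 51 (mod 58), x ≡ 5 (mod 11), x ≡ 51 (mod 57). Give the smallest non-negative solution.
The moduli 58, 11, 57 are pairwise coprime, so by the CRT there is a unique solution mod 58·11·57 = 36366.
Solve by successive substitution. Start with x ≡ 51 (mod 58).
  Combine with x ≡ 5 (mod 11): write x = 51 + 58·t and require 51 + 58·t ≡ 5 (mod 11), i.e. 58·t ≡ 5 − 51 ≡ 9 (mod 11). Since 58^(−1) ≡ 4 (mod 11) (58 ≡ 3 (mod 11)), t ≡ 4·9 ≡ 3 (mod 11). So x ≡ 51 + 58·3 = 225 (mod 638).
  Combine with x ≡ 51 (mod 57): write x = 225 + 638·t and require 225 + 638·t ≡ 51 (mod 57), i.e. 638·t ≡ 51 − 225 ≡ 54 (mod 57). Since 638^(−1) ≡ 26 (mod 57) (638 ≡ 11 (mod 57)), t ≡ 26·54 ≡ 36 (mod 57). So x ≡ 225 + 638·36 = 23193 (mod 36366).
Unique solution in [0, 36366): x = 23193.

Final answer: x ≡ 23193 (mod 36366); the representative in [0, 36366) is 23193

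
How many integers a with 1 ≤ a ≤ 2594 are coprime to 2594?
1296

The number of a ∈ {1, ..., 2594} with gcd(a, 2594) = 1 is by definition Euler's totient φ(2594). φ is multiplicative, with φ(p^e) = p^e − p^(e−1). Factorise 2594 = 2 · 1297. Then
  φ(2594) = (2 − 1) · (1297 − 1) = 1 · 1296 = 1296.
So there are 1296 such integers.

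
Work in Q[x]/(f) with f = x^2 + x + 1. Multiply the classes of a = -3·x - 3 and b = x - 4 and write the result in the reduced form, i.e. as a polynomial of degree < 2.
a · b ≡ 12·x + 15 (mod f(x))

First multiply in Q[x] without reducing: a · b = -3·x^2 + 9·x + 12. Now divide by f(x) = x^2 + x + 1, eliminating the leading term at each step:
  leading term -3·x^2: subtract (-3)·f(x) = -3·x^2 - 3·x - 3, leaving 12·x + 15
The degree is now < 2, so this is the remainder. Hence a · b ≡ 12·x + 15 in Q[x]/(f).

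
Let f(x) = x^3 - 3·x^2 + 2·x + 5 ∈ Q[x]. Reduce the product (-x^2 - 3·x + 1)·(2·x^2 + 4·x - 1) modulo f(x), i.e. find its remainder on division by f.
a · b ≡ -53·x^2 + 49·x + 79 (mod f(x))

First multiply in Q[x] without reducing: a · b = -2·x^4 - 10·x^3 - 9·x^2 + 7·x - 1. Now divide by f(x) = x^3 - 3·x^2 + 2·x + 5, eliminating the leading term at each step:
  leading term -2·x^4: subtract (-2·x)·f(x) = -2·x^4 + 6·x^3 - 4·x^2 - 10·x, leaving -16·x^3 - 5·x^2 + 17·x - 1
  leading term -16·x^3: subtract (-16)·f(x) = -16·x^3 + 48·x^2 - 32·x - 80, leaving -53·x^2 + 49·x + 79
The degree is now < 3, so this is the remainder. Hence a · b ≡ -53·x^2 + 49·x + 79 in Q[x]/(f).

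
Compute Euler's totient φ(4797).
φ(4797) = 2880

φ is multiplicative, with φ(p^e) = p^e − p^(e−1). Factorise 4797 = 3^2 · 13 · 41. Then
  φ(4797) = (3^2 − 3^1) · (13 − 1) · (41 − 1) = 6 · 12 · 40 = 2880.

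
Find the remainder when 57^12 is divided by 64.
Use repeated squaring. Binary(12) = 1100. Walk through the bits of the exponent 12 left-to-right: at each bit after the leading one, square the running value, then multiply by 57 if the bit is 1 (always reducing mod 64):
  bit 1 = 1 (leading): start with 57.
  bit 2 = 1: square 57^2 = 3249 ≡ 49; bit is 1, so multiply 49·57 = 2793 ≡ 41 (mod 64).
  bit 3 = 0: square 41^2 = 1681 ≡ 17 (mod 64).
  bit 4 = 0: square 17^2 = 289 ≡ 33 (mod 64).
Final value: 57^12 ≡ 33 (mod 64).

Final answer: 33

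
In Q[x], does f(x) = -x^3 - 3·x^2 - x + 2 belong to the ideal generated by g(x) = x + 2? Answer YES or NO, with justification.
YES

In Q[x] the ideal (g) consists of all multiples of g, so f ∈ (g) iff g | f, i.e. iff the remainder of f on division by g is 0. Divide f by g (g is monic, so eliminate the leading term of the running remainder at each step):
  leading term -x^3: subtract (-x^2)·g(x) = -x^3 - 2·x^2, leaving -x^2 - x + 2
  leading term -x^2: subtract (-x)·g(x) = -x^2 - 2·x, leaving x + 2
  leading term x: subtract (1)·g(x) = x + 2, leaving 0
The remainder is 0, so f(x) = g(x) · h(x) with h(x) = -x^2 - x + 1. Hence g | f, i.e. f ∈ (g).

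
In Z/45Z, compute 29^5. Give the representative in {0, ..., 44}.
Use repeated squaring. Binary(5) = 101. Walk through the bits of the exponent 5 left-to-right: at each bit after the leading one, square the running value, then multiply by 29 if the bit is 1 (always reducing mod 45):
  bit 1 = 1 (leading): start with 29.
  bit 2 = 0: square 29^2 = 841 ≡ 31 (mod 45).
  bit 3 = 1: square 31^2 = 961 ≡ 16; bit is 1, so multiply 16·29 = 464 ≡ 14 (mod 45).
Final value: 29^5 ≡ 14 (mod 45).

Final answer: 14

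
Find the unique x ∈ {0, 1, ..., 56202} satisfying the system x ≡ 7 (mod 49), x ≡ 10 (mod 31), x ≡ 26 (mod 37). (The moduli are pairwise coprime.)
The moduli 49, 31, 37 are pairwise coprime, so by the CRT there is a unique solution mod 49·31·37 = 56203.
Solve by successive substitution. Start with x ≡ 7 (mod 49).
  Combine with x ≡ 10 (mod 31): write x = 7 + 49·t and require 7 + 49·t ≡ 10 (mod 31), i.e. 49·t ≡ 10 − 7 ≡ 3 (mod 31). Since 49^(−1) ≡ 19 (mod 31) (49 ≡ 18 (mod 31)), t ≡ 19·3 ≡ 26 (mod 31). So x ≡ 7 + 49·26 = 1281 (mod 1519).
  Combine with x ≡ 26 (mod 37): write x = 1281 + 1519·t and require 1281 + 1519·t ≡ 26 (mod 37), i.e. 1519·t ≡ 26 − 1281 ≡ 3 (mod 37). Since 1519^(−1) ≡ 19 (mod 37) (1519 ≡ 2 (mod 37)), t ≡ 19·3 ≡ 20 (mod 37). So x ≡ 1281 + 1519·20 = 31661 (mod 56203).
Unique solution in [0, 56203): x = 31661.

Final answer: x ≡ 31661 (mod 56203); the representative in [0, 56203) is 31661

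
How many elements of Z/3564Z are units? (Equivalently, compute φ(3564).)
Z/3564Z has φ(3564) = 1080 units

An element a ∈ Z/3564Z is a unit iff gcd(a, 3564) = 1, so the number of units is φ(3564). φ is multiplicative, with φ(p^e) = p^e − p^(e−1). Factorise 3564 = 2^2 · 3^4 · 11. Then
  φ(3564) = (2^2 − 2^1) · (3^4 − 3^3) · (11 − 1) = 2 · 54 · 10 = 1080.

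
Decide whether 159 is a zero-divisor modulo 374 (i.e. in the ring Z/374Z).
NO

gcd(159, 374) = 1, so 159 is a unit in Z/374Z (it has a multiplicative inverse). A unit cannot be a zero-divisor: if 159·b ≡ 0 then multiplying both sides by 159^(−1) gives b ≡ 0. So 159 is not a zero-divisor.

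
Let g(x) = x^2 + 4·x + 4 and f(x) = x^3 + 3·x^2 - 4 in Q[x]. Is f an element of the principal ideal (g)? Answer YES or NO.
YES

In Q[x] the ideal (g) consists of all multiples of g, so f ∈ (g) iff g | f, i.e. iff the remainder of f on division by g is 0. Divide f by g (g is monic, so eliminate the leading term of the running remainder at each step):
  leading term x^3: subtract (x)·g(x) = x^3 + 4·x^2 + 4·x, leaving -x^2 - 4·x - 4
  leading term -x^2: subtract (-1)·g(x) = -x^2 - 4·x - 4, leaving 0
The remainder is 0, so f(x) = g(x) · h(x) with h(x) = x - 1. Hence g | f, i.e. f ∈ (g).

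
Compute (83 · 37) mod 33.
2

Reduce the factors first: 83 ≡ 17, 37 ≡ 4 (mod 33), so 83 · 37 ≡ 17 · 4 (mod 33). 17 · 4 = 68. Dividing by 33: 68 = 2·33 + 2. So (83 · 37) mod 33 = 2.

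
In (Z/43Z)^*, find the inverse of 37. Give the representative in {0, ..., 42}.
37^(−1) ≡ 7 (mod 43)

Apply the extended Euclidean algorithm to (43, 37), tracking rows (r, s, t) with s·43 + t·37 = r. Each division r_prev = q·r_cur + r_new produces the new row as (previous row) − q·(current row):
  row A: (43, 1, 0)   [1·43 + 0·37 = 43]
  row B: (37, 0, 1)   [0·43 + 1·37 = 37]
  43 = 1·37 + 6   → row C = row A − 1·row B = (6, 1, −1)   [check: 1·43 − 1·37 = 6]
  37 = 6·6 + 1   → row D = row B − 6·row C = (1, −6, 7)   [check: −6·43 + 7·37 = 1]
  6 = 6·1 + 0   → remainder 0, stop. gcd = 1 (last nonzero row D).
The gcd is 1, so 37 is invertible mod 43. The last nonzero row gives −6·43 + 7·37 = 1, so t = 7. So 37^(−1) ≡ 7 (mod 43). Verify: 37 · 7 = 259 ≡ 1 (mod 43). ✓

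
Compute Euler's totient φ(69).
φ is multiplicative, with φ(p^e) = p^e − p^(e−1). Factorise 69 = 3 · 23. Then
  φ(69) = (3 − 1) · (23 − 1) = 2 · 22 = 44.

Final answer: φ(69) = 44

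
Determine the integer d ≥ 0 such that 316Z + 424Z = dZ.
(316, 424) = (4); d = 4

In the PID Z, (a, b) is generated by gcd(a, b). Compute gcd(424, 316) with the extended Euclidean algorithm, tracking rows (r, s, t) with s·424 + t·316 = r:
  row A: (424, 1, 0)   [1·424 + 0·316 = 424]
  row B: (316, 0, 1)   [0·424 + 1·316 = 316]
  424 = 1·316 + 108   → row C = row A − 1·row B = (108, 1, −1)   [check: 1·424 − 1·316 = 108]
  316 = 2·108 + 100   → row D = row B − 2·row C = (100, −2, 3)   [check: −2·424 + 3·316 = 100]
  108 = 1·100 + 8   → row E = row C − 1·row D = (8, 3, −4)   [check: 3·424 − 4·316 = 8]
  100 = 12·8 + 4   → row F = row D − 12·row E = (4, −38, 51)   [check: −38·424 + 51·316 = 4]
  8 = 2·4 + 0   → remainder 0, stop. gcd = 4 (last nonzero row F).
So gcd(316, 424) = 4, with Bézout identity −38·424 + 51·316 = 4. Containment (⊇): the Bézout identity exhibits 4 as an element of (316, 424), giving (4) ⊆ (316, 424). Containment (⊆): since 4 | 316 and 4 | 424 (316 = 4·79, 424 = 4·106), every Z-linear combination of 316 and 424 is divisible by 4, so (316, 424) ⊆ (4). Therefore (316, 424) = (4), d = 4.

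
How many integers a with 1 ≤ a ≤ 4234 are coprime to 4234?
2016

The number of a ∈ {1, ..., 4234} with gcd(a, 4234) = 1 is by definition Euler's totient φ(4234). φ is multiplicative, with φ(p^e) = p^e − p^(e−1). Factorise 4234 = 2 · 29 · 73. Then
  φ(4234) = (2 − 1) · (29 − 1) · (73 − 1) = 1 · 28 · 72 = 2016.
So there are 2016 such integers.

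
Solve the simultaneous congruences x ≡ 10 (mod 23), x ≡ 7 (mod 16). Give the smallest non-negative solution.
x ≡ 263 (mod 368); the representative in [0, 368) is 263

The moduli 23, 16 are pairwise coprime, so by the CRT there is a unique solution mod 23·16 = 368.
Solve by successive substitution. Start with x ≡ 10 (mod 23).
  Combine with x ≡ 7 (mod 16): write x = 10 + 23·t and require 10 + 23·t ≡ 7 (mod 16), i.e. 23·t ≡ 7 − 10 ≡ 13 (mod 16). Since 23^(−1) ≡ 7 (mod 16) (23 ≡ 7 (mod 16)), t ≡ 7·13 ≡ 11 (mod 16). So x ≡ 10 + 23·11 = 263 (mod 368).
Unique solution in [0, 368): x = 263.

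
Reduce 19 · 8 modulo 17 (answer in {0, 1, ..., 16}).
16

Reduce the factors first: 19 ≡ 2 (mod 17), so 19 · 8 ≡ 2 · 8 (mod 17). 2 · 8 = 16. Dividing by 17: 16 = 0·17 + 16. So (19 · 8) mod 17 = 16.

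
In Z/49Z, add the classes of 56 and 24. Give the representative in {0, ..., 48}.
Reduce the summands first: 56 ≡ 7 (mod 49), so 56 + 24 ≡ 7 + 24 (mod 49). 7 + 24 = 31; 31 = 0·49 + 31, so (56 + 24) mod 49 = 31.

Final answer: 31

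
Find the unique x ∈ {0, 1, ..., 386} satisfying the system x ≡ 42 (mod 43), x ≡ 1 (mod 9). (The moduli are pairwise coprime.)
x ≡ 343 (mod 387); the representative in [0, 387) is 343

The moduli 43, 9 are pairwise coprime, so by the CRT there is a unique solution mod 43·9 = 387.
Solve by successive substitution. Start with x ≡ 42 (mod 43).
  Combine with x ≡ 1 (mod 9): write x = 42 + 43·t and require 42 + 43·t ≡ 1 (mod 9), i.e. 43·t ≡ 1 − 42 ≡ 4 (mod 9). Since 43^(−1) ≡ 4 (mod 9) (43 ≡ 7 (mod 9)), t ≡ 4·4 ≡ 7 (mod 9). So x ≡ 42 + 43·7 = 343 (mod 387).
Unique solution in [0, 387): x = 343.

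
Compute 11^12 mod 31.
Use repeated squaring. Binary(12) = 1100. Walk through the bits of the exponent 12 left-to-right: at each bit after the leading one, square the running value, then multiply by 11 if the bit is 1 (always reducing mod 31):
  bit 1 = 1 (leading): start with 11.
  bit 2 = 1: square 11^2 = 121 ≡ 28; bit is 1, so multiply 28·11 = 308 ≡ 29 (mod 31).
  bit 3 = 0: square 29^2 = 841 ≡ 4 (mod 31).
  bit 4 = 0: square 4^2 = 16 (mod 31).
Final value: 11^12 ≡ 16 (mod 31).

Final answer: 16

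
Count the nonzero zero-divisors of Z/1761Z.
In Z/1761Z each nonzero element is either a unit (gcd with 1761 is 1) or a zero-divisor (gcd > 1). The number of units is φ(1761): factorise 1761 = 3 · 587, so φ(1761) = (3 − 1) · (587 − 1) = 2 · 586 = 1172. The nonzero elements number 1761 − 1 = 1760. Hence the nonzero zero-divisors number 1760 − 1172 = 588.

Final answer: Z/1761Z has 588 nonzero zero-divisors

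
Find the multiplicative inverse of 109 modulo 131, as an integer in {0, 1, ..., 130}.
Apply the extended Euclidean algorithm to (131, 109), tracking rows (r, s, t) with s·131 + t·109 = r. Each division r_prev = q·r_cur + r_new produces the new row as (previous row) − q·(current row):
  row A: (131, 1, 0)   [1·131 + 0·109 = 131]
  row B: (109, 0, 1)   [0·131 + 1·109 = 109]
  131 = 1·109 + 22   → row C = row A − 1·row B = (22, 1, −1)   [check: 1·131 − 1·109 = 22]
  109 = 4·22 + 21   → row D = row B − 4·row C = (21, −4, 5)   [check: −4·131 + 5·109 = 21]
  22 = 1·21 + 1   → row E = row C − 1·row D = (1, 5, −6)   [check: 5·131 − 6·109 = 1]
  21 = 21·1 + 0   → remainder 0, stop. gcd = 1 (last nonzero row E).
The gcd is 1, so 109 is invertible mod 131. The last nonzero row gives 5·131 − 6·109 = 1, so t = −6. So 109^(−1) ≡ −6 ≡ 125 (mod 131). Verify: 109 · 125 = 13625 ≡ 1 (mod 131). ✓

Final answer: 109^(−1) ≡ 125 (mod 131)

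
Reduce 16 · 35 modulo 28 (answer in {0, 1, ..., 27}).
Reduce the factors first: 35 ≡ 7 (mod 28), so 16 · 35 ≡ 16 · 7 (mod 28). 16 · 7 = 112. Dividing by 28: 112 = 4·28 + 0. So (16 · 35) mod 28 = 0.

Final answer: 0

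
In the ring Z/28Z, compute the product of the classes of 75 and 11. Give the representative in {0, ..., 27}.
Reduce the factors first: 75 ≡ 19 (mod 28), so 75 · 11 ≡ 19 · 11 (mod 28). 19 · 11 = 209. Dividing by 28: 209 = 7·28 + 13. So (75 · 11) mod 28 = 13.

Final answer: 13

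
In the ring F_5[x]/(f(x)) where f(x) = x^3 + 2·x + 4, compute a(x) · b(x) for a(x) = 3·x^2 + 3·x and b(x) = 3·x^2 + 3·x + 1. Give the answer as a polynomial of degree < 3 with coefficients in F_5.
Multiply as integer polynomials: a · b = 9·x^4 + 18·x^3 + 12·x^2 + 3·x. Reducing coefficients mod 5: a · b ≡ 4·x^4 + 3·x^3 + 2·x^2 + 3·x. Now divide by f(x) = x^3 + 2·x + 4 in F_5[x], eliminating the leading term at each step:
  leading term 4·x^4: subtract (4·x)·f(x) = 4·x^4 + 3·x^2 + x, leaving 3·x^3 + 4·x^2 + 2·x (coefficients mod 5)
  leading term 3·x^3: subtract (3)·f(x) = 3·x^3 + x + 2, leaving 4·x^2 + x + 3 (coefficients mod 5)
The degree is now < 3, so this is the remainder. Hence a · b ≡ 4·x^2 + x + 3 in F_5[x]/(f).

Final answer: a · b ≡ 4·x^2 + x + 3 (mod f(x))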